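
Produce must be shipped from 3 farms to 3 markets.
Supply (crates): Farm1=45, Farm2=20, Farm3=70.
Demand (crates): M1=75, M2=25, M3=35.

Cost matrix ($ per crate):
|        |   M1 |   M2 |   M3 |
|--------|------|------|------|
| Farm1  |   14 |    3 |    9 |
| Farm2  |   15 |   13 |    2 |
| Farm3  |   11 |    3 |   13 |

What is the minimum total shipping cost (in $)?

A cheapest plan:
  Farm1→M1: 5 × $14 = $70
  Farm1→M2: 25 × $3 = $75
  Farm1→M3: 15 × $9 = $135
  Farm2→M3: 20 × $2 = $40
  Farm3→M1: 70 × $11 = $770
Total = 70 + 75 + 135 + 40 + 770 = $1090.

1090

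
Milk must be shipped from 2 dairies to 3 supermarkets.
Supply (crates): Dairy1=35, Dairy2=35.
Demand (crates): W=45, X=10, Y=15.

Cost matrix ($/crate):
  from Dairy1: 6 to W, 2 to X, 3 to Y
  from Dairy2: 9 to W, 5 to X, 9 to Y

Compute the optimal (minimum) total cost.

440

One minimum-cost allocation:
  Dairy1 to W: 10 crates
  Dairy1 to X: 10 crates
  Dairy1 to Y: 15 crates
  Dairy2 to W: 35 crates
Total cost = $440.
(Supply check: Dairy1 ships 35; Dairy2 ships 35.)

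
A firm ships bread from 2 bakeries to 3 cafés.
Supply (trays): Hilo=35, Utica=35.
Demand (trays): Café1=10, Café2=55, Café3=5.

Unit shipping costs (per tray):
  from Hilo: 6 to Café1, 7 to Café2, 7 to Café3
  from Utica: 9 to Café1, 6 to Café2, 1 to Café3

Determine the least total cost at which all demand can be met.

One minimum-cost allocation:
  Hilo->Café1: 10 × 6 = 60
  Hilo->Café2: 25 × 7 = 175
  Utica->Café2: 30 × 6 = 180
  Utica->Café3: 5 × 1 = 5
Total = 60 + 175 + 180 + 5 = 420.
(Supply check: Hilo ships 35; Utica ships 35.)

420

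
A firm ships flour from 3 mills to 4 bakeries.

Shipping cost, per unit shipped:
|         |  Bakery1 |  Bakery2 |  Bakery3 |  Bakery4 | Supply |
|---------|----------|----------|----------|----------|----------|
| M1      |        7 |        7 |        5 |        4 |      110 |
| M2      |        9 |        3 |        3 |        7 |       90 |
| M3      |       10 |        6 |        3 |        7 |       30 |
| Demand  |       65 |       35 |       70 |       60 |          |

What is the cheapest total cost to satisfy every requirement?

A cheapest plan:
  M1 to Bakery1: 50 sacks
  M1 to Bakery4: 60 sacks
  M2 to Bakery1: 15 sacks
  M2 to Bakery2: 35 sacks
  M2 to Bakery3: 40 sacks
  M3 to Bakery3: 30 sacks
Total cost = 1040.
(Supply check: M1 ships 110; M2 ships 90; M3 ships 30.)

1040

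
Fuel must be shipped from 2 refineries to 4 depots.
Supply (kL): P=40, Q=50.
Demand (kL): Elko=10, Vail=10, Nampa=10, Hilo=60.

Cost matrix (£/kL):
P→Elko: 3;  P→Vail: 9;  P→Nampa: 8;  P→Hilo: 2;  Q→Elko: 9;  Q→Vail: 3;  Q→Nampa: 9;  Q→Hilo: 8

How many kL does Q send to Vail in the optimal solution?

Solving gives:
  P→Elko: 10 kL
  P→Hilo: 30 kL
  Q→Vail: 10 kL
  Q→Nampa: 10 kL
  Q→Hilo: 30 kL
Total cost = £450.
So Q→Vail carries 10 kL.

10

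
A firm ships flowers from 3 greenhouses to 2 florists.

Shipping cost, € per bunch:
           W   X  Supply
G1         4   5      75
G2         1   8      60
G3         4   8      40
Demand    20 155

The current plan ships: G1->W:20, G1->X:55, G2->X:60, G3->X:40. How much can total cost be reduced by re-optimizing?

Current plan cost = 20·4 + 55·5 + 60·8 + 40·8 = €1155.
Optimal plan:
  G1->X: 75 bunches
  G2->W: 20 bunches
  G2->X: 40 bunches
  G3->X: 40 bunches
Optimal cost = €1035.
Saving = 1155 − 1035 = €120.

120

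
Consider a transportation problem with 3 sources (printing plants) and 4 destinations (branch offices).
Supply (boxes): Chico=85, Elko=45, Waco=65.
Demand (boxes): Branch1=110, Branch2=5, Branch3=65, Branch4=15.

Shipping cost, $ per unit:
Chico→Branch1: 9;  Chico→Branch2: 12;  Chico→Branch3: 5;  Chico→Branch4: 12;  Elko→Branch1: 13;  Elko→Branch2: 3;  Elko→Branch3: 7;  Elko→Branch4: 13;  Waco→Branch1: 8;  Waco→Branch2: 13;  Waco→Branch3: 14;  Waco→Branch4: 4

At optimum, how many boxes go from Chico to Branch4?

Solving gives:
  Chico->Branch1: 60 × $9 = $540
  Chico->Branch3: 25 × $5 = $125
  Elko->Branch2: 5 × $3 = $15
  Elko->Branch3: 40 × $7 = $280
  Waco->Branch1: 50 × $8 = $400
  Waco->Branch4: 15 × $4 = $60
Total cost = $1420.
The route Chico→Branch4 is not used.

0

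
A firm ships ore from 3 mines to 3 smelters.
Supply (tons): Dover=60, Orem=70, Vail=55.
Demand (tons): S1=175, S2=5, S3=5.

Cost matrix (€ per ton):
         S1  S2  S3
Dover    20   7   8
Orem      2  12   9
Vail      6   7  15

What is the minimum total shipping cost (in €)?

1545

A cheapest plan:
  Dover–S1: 50 × €20 = €1000
  Dover–S2: 5 × €7 = €35
  Dover–S3: 5 × €8 = €40
  Orem–S1: 70 × €2 = €140
  Vail–S1: 55 × €6 = €330
Total = 1000 + 35 + 40 + 140 + 330 = €1545.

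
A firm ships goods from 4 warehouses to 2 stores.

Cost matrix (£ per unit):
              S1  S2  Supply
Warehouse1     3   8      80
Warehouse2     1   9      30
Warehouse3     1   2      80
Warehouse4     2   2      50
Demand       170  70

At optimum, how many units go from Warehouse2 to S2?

0

Optimal shipments:
  Warehouse1 to S1: 80 × £3 = £240
  Warehouse2 to S1: 30 × £1 = £30
  Warehouse3 to S1: 60 × £1 = £60
  Warehouse3 to S2: 20 × £2 = £40
  Warehouse4 to S2: 50 × £2 = £100
Total cost = £470.
The route Warehouse2→S2 is not used.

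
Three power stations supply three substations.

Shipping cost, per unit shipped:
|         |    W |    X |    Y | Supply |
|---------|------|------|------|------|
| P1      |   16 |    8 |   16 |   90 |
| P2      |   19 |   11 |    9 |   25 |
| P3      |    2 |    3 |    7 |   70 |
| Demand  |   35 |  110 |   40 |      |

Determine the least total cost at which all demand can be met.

1180

A cheapest plan:
  P1→X: 90 × 8 = 720
  P2→Y: 25 × 9 = 225
  P3→W: 35 × 2 = 70
  P3→X: 20 × 3 = 60
  P3→Y: 15 × 7 = 105
Total = 720 + 225 + 70 + 60 + 105 = 1180.
(Supply check: P1 ships 90; P2 ships 25; P3 ships 70.)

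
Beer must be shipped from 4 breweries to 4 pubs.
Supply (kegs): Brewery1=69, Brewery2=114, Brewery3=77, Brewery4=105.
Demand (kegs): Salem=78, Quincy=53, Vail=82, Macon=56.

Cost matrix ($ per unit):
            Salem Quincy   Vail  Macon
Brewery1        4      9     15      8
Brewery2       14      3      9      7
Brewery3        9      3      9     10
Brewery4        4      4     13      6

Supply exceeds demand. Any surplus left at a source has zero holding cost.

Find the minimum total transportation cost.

A cheapest plan:
  Brewery1→Salem: 29 × $4 = $116
  Brewery2→Quincy: 53 × $3 = $159
  Brewery2→Vail: 5 × $9 = $45
  Brewery3→Vail: 77 × $9 = $693
  Brewery4→Salem: 49 × $4 = $196
  Brewery4→Macon: 56 × $6 = $336
Total = 116 + 159 + 45 + 693 + 196 + 336 = $1545.

1545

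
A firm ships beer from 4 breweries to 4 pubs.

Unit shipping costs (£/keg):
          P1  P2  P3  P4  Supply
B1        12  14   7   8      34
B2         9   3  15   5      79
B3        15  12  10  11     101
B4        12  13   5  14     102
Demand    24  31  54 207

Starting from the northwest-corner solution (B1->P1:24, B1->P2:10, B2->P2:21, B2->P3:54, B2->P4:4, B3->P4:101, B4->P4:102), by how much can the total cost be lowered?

Current plan cost = 24·12 + 10·14 + 21·3 + 54·15 + 4·5 + 101·11 + 102·14 = £3860.
Optimal plan:
  B1–P4: 34 kegs
  B2–P2: 31 kegs
  B2–P4: 48 kegs
  B3–P4: 101 kegs
  B4–P1: 24 kegs
  B4–P3: 54 kegs
  B4–P4: 24 kegs
Optimal cost = £2610.
Saving = 3860 − 2610 = £1250.

1250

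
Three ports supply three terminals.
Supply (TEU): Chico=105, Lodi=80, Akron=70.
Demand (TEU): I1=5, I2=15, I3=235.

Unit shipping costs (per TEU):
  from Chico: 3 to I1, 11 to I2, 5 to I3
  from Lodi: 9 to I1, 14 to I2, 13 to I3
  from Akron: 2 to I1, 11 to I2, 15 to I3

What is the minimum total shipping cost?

One minimum-cost allocation:
  Chico–I3: 105 TEU
  Lodi–I3: 80 TEU
  Akron–I1: 5 TEU
  Akron–I2: 15 TEU
  Akron–I3: 50 TEU
Total cost = 2490.

2490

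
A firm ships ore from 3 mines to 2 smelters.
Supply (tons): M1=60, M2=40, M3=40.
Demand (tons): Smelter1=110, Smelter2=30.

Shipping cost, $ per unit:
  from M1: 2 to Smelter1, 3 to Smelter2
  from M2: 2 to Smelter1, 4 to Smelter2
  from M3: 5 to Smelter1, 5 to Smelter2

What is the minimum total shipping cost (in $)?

400

One minimum-cost allocation:
  M1→Smelter1: 60 × $2 = $120
  M2→Smelter1: 40 × $2 = $80
  M3→Smelter1: 10 × $5 = $50
  M3→Smelter2: 30 × $5 = $150
Total = 120 + 80 + 50 + 150 = $400.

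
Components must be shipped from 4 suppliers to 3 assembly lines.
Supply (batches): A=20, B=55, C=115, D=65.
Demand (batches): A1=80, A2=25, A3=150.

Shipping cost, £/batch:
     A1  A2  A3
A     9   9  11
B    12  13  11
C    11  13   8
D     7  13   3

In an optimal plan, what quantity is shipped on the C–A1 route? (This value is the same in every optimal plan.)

Solving gives:
  A–A2: 20 × £9 = £180
  B–A1: 50 × £12 = £600
  B–A2: 5 × £13 = £65
  C–A1: 30 × £11 = £330
  C–A3: 85 × £8 = £680
  D–A3: 65 × £3 = £195
Total cost = £2050.
So C→A1 carries 30 batches.

30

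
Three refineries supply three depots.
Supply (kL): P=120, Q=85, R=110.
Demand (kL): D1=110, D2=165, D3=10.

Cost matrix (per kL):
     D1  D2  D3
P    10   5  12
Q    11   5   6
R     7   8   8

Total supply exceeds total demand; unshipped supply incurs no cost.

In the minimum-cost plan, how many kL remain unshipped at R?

0

An optimal plan:
  P→D2: 120 kL
  Q→D2: 45 kL
  Q→D3: 10 kL
  R→D1: 110 kL
Total cost = 1655.
R ships 110 of its 110, leaving 0.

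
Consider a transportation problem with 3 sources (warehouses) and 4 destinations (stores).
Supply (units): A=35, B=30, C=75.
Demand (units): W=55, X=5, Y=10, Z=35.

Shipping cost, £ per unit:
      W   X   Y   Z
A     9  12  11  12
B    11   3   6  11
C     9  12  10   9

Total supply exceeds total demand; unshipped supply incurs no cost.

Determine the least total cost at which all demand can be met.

885

A cheapest plan:
  A–W: 15 units
  B–X: 5 units
  B–Y: 10 units
  C–W: 40 units
  C–Z: 35 units
Total cost = £885.
(Supply check: A ships 15; B ships 15; C ships 75.)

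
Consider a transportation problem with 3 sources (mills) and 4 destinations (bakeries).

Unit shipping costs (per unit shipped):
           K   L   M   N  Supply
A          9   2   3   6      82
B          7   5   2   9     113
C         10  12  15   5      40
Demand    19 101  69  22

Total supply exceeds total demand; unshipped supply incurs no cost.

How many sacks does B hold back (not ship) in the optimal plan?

6

An optimal plan:
  A→L: 82 × 2 = 164
  B→K: 19 × 7 = 133
  B→L: 19 × 5 = 95
  B→M: 69 × 2 = 138
  C→N: 22 × 5 = 110
Total cost = 640.
B ships 107 of its 113, leaving 6.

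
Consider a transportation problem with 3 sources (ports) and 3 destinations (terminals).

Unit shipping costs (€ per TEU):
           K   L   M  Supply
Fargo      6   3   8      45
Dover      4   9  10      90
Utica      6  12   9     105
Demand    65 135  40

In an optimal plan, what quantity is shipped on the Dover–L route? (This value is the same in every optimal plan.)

90

Optimal shipments:
  Fargo→L: 45 × €3 = €135
  Dover→L: 90 × €9 = €810
  Utica→K: 65 × €6 = €390
  Utica→M: 40 × €9 = €360
Total cost = €1695.
So Dover→L carries 90 TEU.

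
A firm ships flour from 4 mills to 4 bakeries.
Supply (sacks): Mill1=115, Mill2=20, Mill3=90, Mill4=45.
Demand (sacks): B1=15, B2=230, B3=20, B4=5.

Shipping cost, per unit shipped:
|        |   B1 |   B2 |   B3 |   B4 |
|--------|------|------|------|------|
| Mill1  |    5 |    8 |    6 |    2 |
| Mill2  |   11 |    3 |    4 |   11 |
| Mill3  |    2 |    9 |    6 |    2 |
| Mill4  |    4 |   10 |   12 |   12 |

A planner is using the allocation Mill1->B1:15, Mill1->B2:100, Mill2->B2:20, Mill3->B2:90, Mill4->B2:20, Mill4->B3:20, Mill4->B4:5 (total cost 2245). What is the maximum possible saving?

Current plan cost = 15·5 + 100·8 + 20·3 + 90·9 + 20·10 + 20·12 + 5·12 = 2245.
Optimal plan:
  Mill1→B2: 115 × 8 = 920
  Mill2→B2: 20 × 3 = 60
  Mill3→B1: 15 × 2 = 30
  Mill3→B2: 50 × 9 = 450
  Mill3→B3: 20 × 6 = 120
  Mill3→B4: 5 × 2 = 10
  Mill4→B2: 45 × 10 = 450
Optimal cost = 2040.
Saving = 2245 − 2040 = 205.

205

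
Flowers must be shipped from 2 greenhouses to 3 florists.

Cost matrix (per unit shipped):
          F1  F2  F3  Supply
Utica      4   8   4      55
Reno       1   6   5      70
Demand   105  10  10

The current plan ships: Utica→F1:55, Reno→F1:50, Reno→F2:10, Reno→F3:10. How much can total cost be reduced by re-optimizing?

50

Current plan cost = 55·4 + 50·1 + 10·6 + 10·5 = 380.
Optimal plan:
  Utica->F1: 35 × 4 = 140
  Utica->F2: 10 × 8 = 80
  Utica->F3: 10 × 4 = 40
  Reno->F1: 70 × 1 = 70
Optimal cost = 330.
Saving = 380 − 330 = 50.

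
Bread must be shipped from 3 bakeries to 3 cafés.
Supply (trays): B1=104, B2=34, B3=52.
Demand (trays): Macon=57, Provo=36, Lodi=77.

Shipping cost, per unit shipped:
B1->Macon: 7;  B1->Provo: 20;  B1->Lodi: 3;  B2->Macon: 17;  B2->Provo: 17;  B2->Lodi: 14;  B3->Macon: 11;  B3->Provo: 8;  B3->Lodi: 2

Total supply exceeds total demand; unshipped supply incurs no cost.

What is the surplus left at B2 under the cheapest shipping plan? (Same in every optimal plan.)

Minimum-cost shipments:
  B1→Macon: 57 × 7 = 399
  B1→Lodi: 47 × 3 = 141
  B2→Provo: 14 × 17 = 238
  B3→Provo: 22 × 8 = 176
  B3→Lodi: 30 × 2 = 60
Total cost = 1014.
B2 ships 14 of its 34, leaving 20.

20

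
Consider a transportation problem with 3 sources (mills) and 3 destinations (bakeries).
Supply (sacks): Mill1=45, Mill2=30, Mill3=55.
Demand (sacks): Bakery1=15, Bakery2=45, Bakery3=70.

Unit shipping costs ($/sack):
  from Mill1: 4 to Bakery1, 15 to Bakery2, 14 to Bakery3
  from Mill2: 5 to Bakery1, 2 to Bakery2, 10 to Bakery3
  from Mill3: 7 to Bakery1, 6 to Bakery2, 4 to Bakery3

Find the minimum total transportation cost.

775

An optimal shipping plan:
  Mill1→Bakery1: 15 × $4 = $60
  Mill1→Bakery2: 15 × $15 = $225
  Mill1→Bakery3: 15 × $14 = $210
  Mill2→Bakery2: 30 × $2 = $60
  Mill3→Bakery3: 55 × $4 = $220
Total = 60 + 225 + 210 + 60 + 220 = $775.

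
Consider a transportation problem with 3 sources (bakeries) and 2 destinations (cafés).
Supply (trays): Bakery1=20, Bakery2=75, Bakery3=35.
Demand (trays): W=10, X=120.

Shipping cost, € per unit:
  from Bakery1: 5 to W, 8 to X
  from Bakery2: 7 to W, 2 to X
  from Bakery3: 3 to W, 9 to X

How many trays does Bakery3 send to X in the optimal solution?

Solving gives:
  Bakery1→X: 20 × €8 = €160
  Bakery2→X: 75 × €2 = €150
  Bakery3→W: 10 × €3 = €30
  Bakery3→X: 25 × €9 = €225
Total cost = €565.
So Bakery3→X carries 25 trays.

25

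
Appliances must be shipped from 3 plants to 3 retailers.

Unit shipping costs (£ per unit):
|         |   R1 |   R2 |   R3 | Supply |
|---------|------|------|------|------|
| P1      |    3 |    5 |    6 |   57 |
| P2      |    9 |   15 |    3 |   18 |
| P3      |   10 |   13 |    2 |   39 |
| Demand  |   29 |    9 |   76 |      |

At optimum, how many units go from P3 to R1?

0

The minimum-cost plan:
  P1 to R1: 29 × £3 = £87
  P1 to R2: 9 × £5 = £45
  P1 to R3: 19 × £6 = £114
  P2 to R3: 18 × £3 = £54
  P3 to R3: 39 × £2 = £78
Total cost = £378.
The route P3→R1 is not used.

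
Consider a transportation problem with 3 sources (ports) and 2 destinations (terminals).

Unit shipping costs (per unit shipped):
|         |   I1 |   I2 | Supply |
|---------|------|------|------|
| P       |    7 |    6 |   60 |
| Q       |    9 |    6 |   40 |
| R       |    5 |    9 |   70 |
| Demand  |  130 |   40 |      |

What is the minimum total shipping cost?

1010

Optimal allocation:
  P→I1: 60 × 7 = 420
  Q→I2: 40 × 6 = 240
  R→I1: 70 × 5 = 350
Total = 420 + 240 + 350 = 1010.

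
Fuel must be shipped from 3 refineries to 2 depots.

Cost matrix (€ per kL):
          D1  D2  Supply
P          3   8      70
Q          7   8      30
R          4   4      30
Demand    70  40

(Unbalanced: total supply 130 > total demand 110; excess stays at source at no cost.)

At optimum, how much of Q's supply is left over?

An optimal plan:
  P->D1: 70 × €3 = €210
  Q->D2: 10 × €8 = €80
  R->D2: 30 × €4 = €120
Total cost = €410.
Q ships 10 of its 30, leaving 20.

20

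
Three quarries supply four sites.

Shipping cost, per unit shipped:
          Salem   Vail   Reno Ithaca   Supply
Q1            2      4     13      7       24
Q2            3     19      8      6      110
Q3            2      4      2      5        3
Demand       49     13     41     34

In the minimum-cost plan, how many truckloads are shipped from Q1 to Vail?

13

Optimal shipments:
  Q1→Salem: 11 × 2 = 22
  Q1→Vail: 13 × 4 = 52
  Q2→Salem: 38 × 3 = 114
  Q2→Reno: 38 × 8 = 304
  Q2→Ithaca: 34 × 6 = 204
  Q3→Reno: 3 × 2 = 6
Total cost = 702.
So Q1→Vail carries 13 truckloads.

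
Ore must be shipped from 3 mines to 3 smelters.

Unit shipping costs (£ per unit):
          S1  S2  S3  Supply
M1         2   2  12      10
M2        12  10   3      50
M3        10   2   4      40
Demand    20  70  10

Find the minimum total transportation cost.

550

Optimal allocation:
  M1->S1: 10 × £2 = £20
  M2->S1: 10 × £12 = £120
  M2->S2: 30 × £10 = £300
  M2->S3: 10 × £3 = £30
  M3->S2: 40 × £2 = £80
Total = 20 + 120 + 300 + 30 + 80 = £550.
(Supply check: M1 ships 10; M2 ships 50; M3 ships 40.)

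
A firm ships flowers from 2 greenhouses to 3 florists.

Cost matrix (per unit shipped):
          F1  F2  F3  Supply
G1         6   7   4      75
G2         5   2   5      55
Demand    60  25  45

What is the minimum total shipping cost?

Optimal allocation:
  G1–F1: 30 × 6 = 180
  G1–F3: 45 × 4 = 180
  G2–F1: 30 × 5 = 150
  G2–F2: 25 × 2 = 50
Total = 180 + 180 + 150 + 50 = 560.
(Supply check: G1 ships 75; G2 ships 55.)

560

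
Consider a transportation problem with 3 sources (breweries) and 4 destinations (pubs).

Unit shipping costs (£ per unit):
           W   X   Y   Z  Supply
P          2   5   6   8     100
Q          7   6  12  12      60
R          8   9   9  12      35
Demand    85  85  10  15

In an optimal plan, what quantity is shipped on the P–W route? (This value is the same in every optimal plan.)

85

Optimal shipments:
  P to W: 85 × £2 = £170
  P to X: 15 × £5 = £75
  Q to X: 60 × £6 = £360
  R to X: 10 × £9 = £90
  R to Y: 10 × £9 = £90
  R to Z: 15 × £12 = £180
Total cost = £965.
So P→W carries 85 kegs.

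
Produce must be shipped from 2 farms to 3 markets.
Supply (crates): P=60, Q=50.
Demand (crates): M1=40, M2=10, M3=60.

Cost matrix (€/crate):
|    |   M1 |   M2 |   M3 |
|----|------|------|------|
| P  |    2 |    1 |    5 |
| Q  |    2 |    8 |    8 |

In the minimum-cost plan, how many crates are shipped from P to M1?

Solving gives:
  P–M2: 10 × €1 = €10
  P–M3: 50 × €5 = €250
  Q–M1: 40 × €2 = €80
  Q–M3: 10 × €8 = €80
Total cost = €420.
The route P→M1 is not used.

0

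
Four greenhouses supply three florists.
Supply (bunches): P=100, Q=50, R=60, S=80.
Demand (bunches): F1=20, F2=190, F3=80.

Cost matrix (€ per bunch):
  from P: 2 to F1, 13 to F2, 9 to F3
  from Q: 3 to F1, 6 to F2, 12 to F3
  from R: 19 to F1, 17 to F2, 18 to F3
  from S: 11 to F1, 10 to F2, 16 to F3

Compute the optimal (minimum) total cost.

2880

An optimal shipping plan:
  P to F1: 20 × €2 = €40
  P to F3: 80 × €9 = €720
  Q to F2: 50 × €6 = €300
  R to F2: 60 × €17 = €1020
  S to F2: 80 × €10 = €800
Total = 40 + 720 + 300 + 1020 + 800 = €2880.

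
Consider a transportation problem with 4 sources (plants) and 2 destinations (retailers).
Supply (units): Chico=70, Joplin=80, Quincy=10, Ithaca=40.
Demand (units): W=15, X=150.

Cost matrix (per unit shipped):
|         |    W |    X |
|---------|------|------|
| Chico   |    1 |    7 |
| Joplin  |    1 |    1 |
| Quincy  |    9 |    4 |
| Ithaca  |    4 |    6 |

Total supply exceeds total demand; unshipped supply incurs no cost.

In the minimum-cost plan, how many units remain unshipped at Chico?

Minimum-cost shipments:
  Chico→W: 15 × 1 = 15
  Chico→X: 20 × 7 = 140
  Joplin→X: 80 × 1 = 80
  Quincy→X: 10 × 4 = 40
  Ithaca→X: 40 × 6 = 240
Total cost = 515.
Chico ships 35 of its 70, leaving 35.

35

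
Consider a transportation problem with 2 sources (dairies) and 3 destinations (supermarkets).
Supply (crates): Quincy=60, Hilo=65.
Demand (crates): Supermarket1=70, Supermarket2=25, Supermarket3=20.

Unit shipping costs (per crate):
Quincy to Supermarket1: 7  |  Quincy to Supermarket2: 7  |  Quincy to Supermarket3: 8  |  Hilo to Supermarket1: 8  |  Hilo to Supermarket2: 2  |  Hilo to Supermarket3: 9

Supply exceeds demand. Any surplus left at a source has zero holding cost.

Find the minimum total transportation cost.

An optimal shipping plan:
  Quincy->Supermarket1: 40 crates
  Quincy->Supermarket3: 20 crates
  Hilo->Supermarket1: 30 crates
  Hilo->Supermarket2: 25 crates
Total cost = 730.

730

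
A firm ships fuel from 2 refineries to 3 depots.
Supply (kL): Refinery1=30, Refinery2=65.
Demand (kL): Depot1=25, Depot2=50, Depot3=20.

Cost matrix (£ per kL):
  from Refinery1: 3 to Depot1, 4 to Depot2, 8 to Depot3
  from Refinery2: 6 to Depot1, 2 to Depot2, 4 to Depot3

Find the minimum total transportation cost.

265

Optimal allocation:
  Refinery1 to Depot1: 25 × £3 = £75
  Refinery1 to Depot2: 5 × £4 = £20
  Refinery2 to Depot2: 45 × £2 = £90
  Refinery2 to Depot3: 20 × £4 = £80
Total = 75 + 20 + 90 + 80 = £265.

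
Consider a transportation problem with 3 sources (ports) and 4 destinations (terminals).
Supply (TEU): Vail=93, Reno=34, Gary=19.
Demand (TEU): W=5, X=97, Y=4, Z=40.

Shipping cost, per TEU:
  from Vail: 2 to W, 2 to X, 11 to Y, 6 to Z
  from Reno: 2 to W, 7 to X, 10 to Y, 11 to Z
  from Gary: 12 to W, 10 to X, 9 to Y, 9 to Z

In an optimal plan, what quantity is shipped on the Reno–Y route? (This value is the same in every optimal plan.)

4

Solving gives:
  Vail→X: 93 × 2 = 186
  Reno→W: 5 × 2 = 10
  Reno→X: 4 × 7 = 28
  Reno→Y: 4 × 10 = 40
  Reno→Z: 21 × 11 = 231
  Gary→Z: 19 × 9 = 171
Total cost = 666.
So Reno→Y carries 4 TEU.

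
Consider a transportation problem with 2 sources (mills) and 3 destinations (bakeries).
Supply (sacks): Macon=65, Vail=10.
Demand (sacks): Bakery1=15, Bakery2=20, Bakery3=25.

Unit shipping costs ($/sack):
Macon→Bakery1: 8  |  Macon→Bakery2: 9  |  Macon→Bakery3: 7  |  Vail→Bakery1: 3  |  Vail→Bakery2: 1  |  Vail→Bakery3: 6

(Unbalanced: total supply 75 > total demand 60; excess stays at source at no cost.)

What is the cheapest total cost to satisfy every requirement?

A cheapest plan:
  Macon->Bakery1: 15 × $8 = $120
  Macon->Bakery2: 10 × $9 = $90
  Macon->Bakery3: 25 × $7 = $175
  Vail->Bakery2: 10 × $1 = $10
Total = 120 + 90 + 175 + 10 = $395.

395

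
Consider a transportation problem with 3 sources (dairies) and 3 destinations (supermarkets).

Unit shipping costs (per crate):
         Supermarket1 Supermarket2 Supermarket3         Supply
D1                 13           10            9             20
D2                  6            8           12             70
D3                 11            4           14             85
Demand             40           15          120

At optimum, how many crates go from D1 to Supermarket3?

Solving gives:
  D1->Supermarket3: 20 × 9 = 180
  D2->Supermarket1: 40 × 6 = 240
  D2->Supermarket3: 30 × 12 = 360
  D3->Supermarket2: 15 × 4 = 60
  D3->Supermarket3: 70 × 14 = 980
Total cost = 1820.
So D1→Supermarket3 carries 20 crates.

20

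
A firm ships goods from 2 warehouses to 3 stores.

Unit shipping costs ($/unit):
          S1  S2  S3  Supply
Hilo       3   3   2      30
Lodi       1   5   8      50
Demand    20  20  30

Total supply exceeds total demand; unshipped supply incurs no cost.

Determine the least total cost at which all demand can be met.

180

A cheapest plan:
  Hilo->S3: 30 × $2 = $60
  Lodi->S1: 20 × $1 = $20
  Lodi->S2: 20 × $5 = $100
Total = 60 + 20 + 100 = $180.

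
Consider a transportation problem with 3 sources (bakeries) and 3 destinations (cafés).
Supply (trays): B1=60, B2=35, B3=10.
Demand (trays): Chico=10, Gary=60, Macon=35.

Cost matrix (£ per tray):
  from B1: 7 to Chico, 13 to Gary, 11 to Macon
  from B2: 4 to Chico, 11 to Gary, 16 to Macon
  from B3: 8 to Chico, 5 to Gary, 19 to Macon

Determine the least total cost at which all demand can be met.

A cheapest plan:
  B1 to Gary: 25 × £13 = £325
  B1 to Macon: 35 × £11 = £385
  B2 to Chico: 10 × £4 = £40
  B2 to Gary: 25 × £11 = £275
  B3 to Gary: 10 × £5 = £50
Total = 325 + 385 + 40 + 275 + 50 = £1075.

1075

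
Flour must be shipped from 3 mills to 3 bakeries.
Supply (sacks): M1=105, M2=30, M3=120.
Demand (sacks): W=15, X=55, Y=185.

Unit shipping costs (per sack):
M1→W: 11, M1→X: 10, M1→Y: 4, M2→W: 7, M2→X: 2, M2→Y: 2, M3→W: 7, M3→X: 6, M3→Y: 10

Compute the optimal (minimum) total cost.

An optimal shipping plan:
  M1 to Y: 105 × 4 = 420
  M2 to Y: 30 × 2 = 60
  M3 to W: 15 × 7 = 105
  M3 to X: 55 × 6 = 330
  M3 to Y: 50 × 10 = 500
Total = 420 + 60 + 105 + 330 + 500 = 1415.

1415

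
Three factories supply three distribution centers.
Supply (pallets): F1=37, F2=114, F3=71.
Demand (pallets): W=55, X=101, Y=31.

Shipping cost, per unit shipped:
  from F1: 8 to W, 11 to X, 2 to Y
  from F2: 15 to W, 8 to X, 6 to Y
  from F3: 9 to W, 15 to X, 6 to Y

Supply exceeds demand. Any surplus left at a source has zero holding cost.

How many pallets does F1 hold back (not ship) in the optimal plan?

An optimal plan:
  F1 to W: 6 × 8 = 48
  F1 to Y: 31 × 2 = 62
  F2 to X: 101 × 8 = 808
  F3 to W: 49 × 9 = 441
Total cost = 1359.
F1 ships 37 of its 37, leaving 0.

0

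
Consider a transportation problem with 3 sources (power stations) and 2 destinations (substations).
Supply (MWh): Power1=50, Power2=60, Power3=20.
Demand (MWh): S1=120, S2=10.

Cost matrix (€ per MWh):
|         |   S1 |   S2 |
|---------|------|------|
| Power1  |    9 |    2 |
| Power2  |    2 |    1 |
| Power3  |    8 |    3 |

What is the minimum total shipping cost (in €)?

660

One minimum-cost allocation:
  Power1→S1: 40 × €9 = €360
  Power1→S2: 10 × €2 = €20
  Power2→S1: 60 × €2 = €120
  Power3→S1: 20 × €8 = €160
Total = 360 + 20 + 120 + 160 = €660.
(Supply check: Power1 ships 50; Power2 ships 60; Power3 ships 20.)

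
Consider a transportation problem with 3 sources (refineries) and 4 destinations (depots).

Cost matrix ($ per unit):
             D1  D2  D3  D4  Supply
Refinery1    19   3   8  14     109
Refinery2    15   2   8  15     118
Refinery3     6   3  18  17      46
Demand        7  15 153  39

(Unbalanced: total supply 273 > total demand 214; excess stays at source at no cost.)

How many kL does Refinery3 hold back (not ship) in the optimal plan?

39

An optimal plan:
  Refinery1->D3: 70 × $8 = $560
  Refinery1->D4: 39 × $14 = $546
  Refinery2->D2: 15 × $2 = $30
  Refinery2->D3: 83 × $8 = $664
  Refinery3->D1: 7 × $6 = $42
Total cost = $1842.
Refinery3 ships 7 of its 46, leaving 39.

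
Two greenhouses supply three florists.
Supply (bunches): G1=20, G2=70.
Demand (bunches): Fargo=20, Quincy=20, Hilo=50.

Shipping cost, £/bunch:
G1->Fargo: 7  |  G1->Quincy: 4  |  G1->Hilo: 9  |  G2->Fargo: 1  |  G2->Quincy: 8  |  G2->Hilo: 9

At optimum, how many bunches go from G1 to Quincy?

The minimum-cost plan:
  G1->Quincy: 20 × £4 = £80
  G2->Fargo: 20 × £1 = £20
  G2->Hilo: 50 × £9 = £450
Total cost = £550.
So G1→Quincy carries 20 bunches.

20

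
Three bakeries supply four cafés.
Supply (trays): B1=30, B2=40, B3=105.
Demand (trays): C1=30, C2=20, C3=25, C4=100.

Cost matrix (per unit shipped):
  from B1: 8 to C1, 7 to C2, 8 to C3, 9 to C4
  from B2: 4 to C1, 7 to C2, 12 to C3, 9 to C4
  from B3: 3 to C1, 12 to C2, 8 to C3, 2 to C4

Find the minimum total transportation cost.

655

One minimum-cost allocation:
  B1->C2: 5 trays
  B1->C3: 25 trays
  B2->C1: 25 trays
  B2->C2: 15 trays
  B3->C1: 5 trays
  B3->C4: 100 trays
Total cost = 655.
(Supply check: B1 ships 30; B2 ships 40; B3 ships 105.)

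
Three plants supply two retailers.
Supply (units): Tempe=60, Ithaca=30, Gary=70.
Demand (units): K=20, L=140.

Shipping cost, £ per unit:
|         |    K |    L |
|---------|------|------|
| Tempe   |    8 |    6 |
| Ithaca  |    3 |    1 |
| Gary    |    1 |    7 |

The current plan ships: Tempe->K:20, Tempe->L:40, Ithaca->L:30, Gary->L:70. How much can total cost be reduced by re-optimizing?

Current plan cost = 20·8 + 40·6 + 30·1 + 70·7 = £920.
Optimal plan:
  Tempe to L: 60 units
  Ithaca to L: 30 units
  Gary to K: 20 units
  Gary to L: 50 units
Optimal cost = £760.
Saving = 920 − 760 = £160.

160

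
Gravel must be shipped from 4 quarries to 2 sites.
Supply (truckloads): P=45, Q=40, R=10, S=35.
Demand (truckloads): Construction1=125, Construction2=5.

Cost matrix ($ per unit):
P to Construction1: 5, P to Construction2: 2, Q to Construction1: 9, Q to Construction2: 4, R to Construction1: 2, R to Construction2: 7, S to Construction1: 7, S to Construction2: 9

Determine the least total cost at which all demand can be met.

825

An optimal shipping plan:
  P->Construction1: 45 × $5 = $225
  Q->Construction1: 35 × $9 = $315
  Q->Construction2: 5 × $4 = $20
  R->Construction1: 10 × $2 = $20
  S->Construction1: 35 × $7 = $245
Total = 225 + 315 + 20 + 20 + 245 = $825.
(Supply check: P ships 45; Q ships 40; R ships 10; S ships 35.)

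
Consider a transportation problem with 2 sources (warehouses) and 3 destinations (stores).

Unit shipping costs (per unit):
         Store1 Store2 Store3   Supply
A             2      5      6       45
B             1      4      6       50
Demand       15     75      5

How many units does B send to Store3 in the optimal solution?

0

The minimum-cost plan:
  A to Store1: 15 units
  A to Store2: 25 units
  A to Store3: 5 units
  B to Store2: 50 units
Total cost = 385.
The route B→Store3 is not used.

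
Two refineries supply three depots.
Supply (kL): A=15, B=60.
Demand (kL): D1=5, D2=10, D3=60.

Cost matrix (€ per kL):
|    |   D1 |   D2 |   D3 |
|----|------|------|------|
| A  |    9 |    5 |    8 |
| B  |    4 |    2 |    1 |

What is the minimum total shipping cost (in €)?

155

A cheapest plan:
  A–D1: 5 × €9 = €45
  A–D2: 10 × €5 = €50
  B–D3: 60 × €1 = €60
Total = 45 + 50 + 60 = €155.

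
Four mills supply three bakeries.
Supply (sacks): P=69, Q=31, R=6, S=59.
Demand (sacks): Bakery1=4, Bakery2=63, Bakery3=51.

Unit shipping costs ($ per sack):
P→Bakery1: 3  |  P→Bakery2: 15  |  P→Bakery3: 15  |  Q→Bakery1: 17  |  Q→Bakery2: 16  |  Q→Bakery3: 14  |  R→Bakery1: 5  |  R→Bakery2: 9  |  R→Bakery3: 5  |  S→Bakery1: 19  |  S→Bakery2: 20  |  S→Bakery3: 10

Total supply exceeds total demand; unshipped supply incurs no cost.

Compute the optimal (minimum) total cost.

1431

A cheapest plan:
  P->Bakery1: 4 × $3 = $12
  P->Bakery2: 57 × $15 = $855
  R->Bakery2: 6 × $9 = $54
  S->Bakery3: 51 × $10 = $510
Total = 12 + 855 + 54 + 510 = $1431.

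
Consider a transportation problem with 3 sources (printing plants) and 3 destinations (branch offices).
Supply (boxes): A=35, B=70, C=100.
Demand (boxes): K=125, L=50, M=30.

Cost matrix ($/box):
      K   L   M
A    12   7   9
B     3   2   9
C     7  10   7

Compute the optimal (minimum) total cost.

Optimal allocation:
  A→L: 35 × $7 = $245
  B→K: 55 × $3 = $165
  B→L: 15 × $2 = $30
  C→K: 70 × $7 = $490
  C→M: 30 × $7 = $210
Total = 245 + 165 + 30 + 490 + 210 = $1140.

1140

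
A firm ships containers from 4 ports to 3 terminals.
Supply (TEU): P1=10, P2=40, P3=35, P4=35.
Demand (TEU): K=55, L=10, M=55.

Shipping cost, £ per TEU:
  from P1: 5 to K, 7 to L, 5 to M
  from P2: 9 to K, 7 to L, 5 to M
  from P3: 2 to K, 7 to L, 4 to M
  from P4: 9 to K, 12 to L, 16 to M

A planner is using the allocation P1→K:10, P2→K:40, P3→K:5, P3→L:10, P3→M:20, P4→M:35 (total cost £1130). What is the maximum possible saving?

455

Current plan cost = 10·5 + 40·9 + 5·2 + 10·7 + 20·4 + 35·16 = £1130.
Optimal plan:
  P1->M: 10 TEU
  P2->M: 40 TEU
  P3->K: 30 TEU
  P3->M: 5 TEU
  P4->K: 25 TEU
  P4->L: 10 TEU
Optimal cost = £675.
Saving = 1130 − 675 = £455.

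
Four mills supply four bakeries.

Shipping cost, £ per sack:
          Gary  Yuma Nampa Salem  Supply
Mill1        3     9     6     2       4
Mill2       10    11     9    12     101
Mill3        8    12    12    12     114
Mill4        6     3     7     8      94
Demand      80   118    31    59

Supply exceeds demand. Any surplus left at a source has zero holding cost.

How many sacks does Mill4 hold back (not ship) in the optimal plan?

Minimum-cost shipments:
  Mill1→Salem: 4 × £2 = £8
  Mill2→Yuma: 24 × £11 = £264
  Mill2→Nampa: 31 × £9 = £279
  Mill2→Salem: 46 × £12 = £552
  Mill3→Gary: 80 × £8 = £640
  Mill3→Salem: 9 × £12 = £108
  Mill4→Yuma: 94 × £3 = £282
Total cost = £2133.
Mill4 ships 94 of its 94, leaving 0.

0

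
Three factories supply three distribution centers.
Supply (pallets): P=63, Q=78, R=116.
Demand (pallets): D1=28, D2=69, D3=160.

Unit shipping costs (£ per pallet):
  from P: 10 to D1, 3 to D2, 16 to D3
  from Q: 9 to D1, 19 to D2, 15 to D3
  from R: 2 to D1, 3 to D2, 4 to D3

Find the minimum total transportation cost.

1649

An optimal shipping plan:
  P→D2: 63 × £3 = £189
  Q→D1: 28 × £9 = £252
  Q→D3: 50 × £15 = £750
  R→D2: 6 × £3 = £18
  R→D3: 110 × £4 = £440
Total = 189 + 252 + 750 + 18 + 440 = £1649.
(Supply check: P ships 63; Q ships 78; R ships 116.)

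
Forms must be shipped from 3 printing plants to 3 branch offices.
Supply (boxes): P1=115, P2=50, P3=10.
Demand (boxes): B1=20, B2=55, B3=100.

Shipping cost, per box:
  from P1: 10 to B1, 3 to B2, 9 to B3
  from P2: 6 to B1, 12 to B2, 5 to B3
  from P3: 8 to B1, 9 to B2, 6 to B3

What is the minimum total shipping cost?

One minimum-cost allocation:
  P1–B2: 55 boxes
  P1–B3: 60 boxes
  P2–B1: 20 boxes
  P2–B3: 30 boxes
  P3–B3: 10 boxes
Total cost = 1035.

1035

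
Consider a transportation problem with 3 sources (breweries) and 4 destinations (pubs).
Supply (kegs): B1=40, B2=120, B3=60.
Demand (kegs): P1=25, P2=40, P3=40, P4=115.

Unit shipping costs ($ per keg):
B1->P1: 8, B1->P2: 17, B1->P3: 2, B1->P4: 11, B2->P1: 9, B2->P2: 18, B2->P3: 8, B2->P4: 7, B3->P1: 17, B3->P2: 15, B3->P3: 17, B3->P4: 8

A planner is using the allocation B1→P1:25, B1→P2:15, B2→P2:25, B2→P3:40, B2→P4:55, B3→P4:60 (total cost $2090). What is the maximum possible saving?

360

Current plan cost = 25·8 + 15·17 + 25·18 + 40·8 + 55·7 + 60·8 = $2090.
Optimal plan:
  B1->P3: 40 × $2 = $80
  B2->P1: 25 × $9 = $225
  B2->P4: 95 × $7 = $665
  B3->P2: 40 × $15 = $600
  B3->P4: 20 × $8 = $160
Optimal cost = $1730.
Saving = 2090 − 1730 = $360.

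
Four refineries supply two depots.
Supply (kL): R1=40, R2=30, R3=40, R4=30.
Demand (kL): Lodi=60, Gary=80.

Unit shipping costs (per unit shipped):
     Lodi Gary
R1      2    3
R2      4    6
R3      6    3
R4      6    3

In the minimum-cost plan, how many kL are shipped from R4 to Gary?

30

The minimum-cost plan:
  R1 to Lodi: 30 × 2 = 60
  R1 to Gary: 10 × 3 = 30
  R2 to Lodi: 30 × 4 = 120
  R3 to Gary: 40 × 3 = 120
  R4 to Gary: 30 × 3 = 90
Total cost = 420.
So R4→Gary carries 30 kL.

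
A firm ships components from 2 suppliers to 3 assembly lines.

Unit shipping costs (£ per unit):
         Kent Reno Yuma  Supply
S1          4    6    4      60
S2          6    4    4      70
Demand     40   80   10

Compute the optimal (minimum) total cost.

540

An optimal shipping plan:
  S1->Kent: 40 batches
  S1->Reno: 10 batches
  S1->Yuma: 10 batches
  S2->Reno: 70 batches
Total cost = £540.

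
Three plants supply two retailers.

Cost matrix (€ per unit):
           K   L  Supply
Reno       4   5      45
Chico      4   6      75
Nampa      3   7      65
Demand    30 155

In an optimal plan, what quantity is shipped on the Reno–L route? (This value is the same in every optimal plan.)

45

Optimal shipments:
  Reno->L: 45 × €5 = €225
  Chico->L: 75 × €6 = €450
  Nampa->K: 30 × €3 = €90
  Nampa->L: 35 × €7 = €245
Total cost = €1010.
So Reno→L carries 45 units.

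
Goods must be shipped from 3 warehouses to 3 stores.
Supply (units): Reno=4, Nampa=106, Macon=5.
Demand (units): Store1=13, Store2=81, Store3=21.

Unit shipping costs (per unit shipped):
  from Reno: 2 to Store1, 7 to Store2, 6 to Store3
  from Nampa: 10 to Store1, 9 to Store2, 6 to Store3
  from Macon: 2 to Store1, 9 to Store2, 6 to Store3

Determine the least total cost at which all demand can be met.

Optimal allocation:
  Reno->Store1: 4 × 2 = 8
  Nampa->Store1: 4 × 10 = 40
  Nampa->Store2: 81 × 9 = 729
  Nampa->Store3: 21 × 6 = 126
  Macon->Store1: 5 × 2 = 10
Total = 8 + 40 + 729 + 126 + 10 = 913.
(Supply check: Reno ships 4; Nampa ships 106; Macon ships 5.)

913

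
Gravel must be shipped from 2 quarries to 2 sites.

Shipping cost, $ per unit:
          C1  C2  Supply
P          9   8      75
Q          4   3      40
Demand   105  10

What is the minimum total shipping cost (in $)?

825

A cheapest plan:
  P to C1: 65 × $9 = $585
  P to C2: 10 × $8 = $80
  Q to C1: 40 × $4 = $160
Total = 585 + 80 + 160 = $825.
(Supply check: P ships 75; Q ships 40.)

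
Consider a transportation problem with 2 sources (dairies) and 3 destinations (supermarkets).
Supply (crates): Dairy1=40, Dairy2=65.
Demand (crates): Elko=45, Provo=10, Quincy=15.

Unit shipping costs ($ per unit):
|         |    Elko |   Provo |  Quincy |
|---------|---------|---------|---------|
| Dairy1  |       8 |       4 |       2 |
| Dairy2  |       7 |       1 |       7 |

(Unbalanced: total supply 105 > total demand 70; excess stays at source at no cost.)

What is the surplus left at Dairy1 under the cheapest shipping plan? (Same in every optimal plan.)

25

An optimal plan:
  Dairy1–Quincy: 15 × $2 = $30
  Dairy2–Elko: 45 × $7 = $315
  Dairy2–Provo: 10 × $1 = $10
Total cost = $355.
Dairy1 ships 15 of its 40, leaving 25.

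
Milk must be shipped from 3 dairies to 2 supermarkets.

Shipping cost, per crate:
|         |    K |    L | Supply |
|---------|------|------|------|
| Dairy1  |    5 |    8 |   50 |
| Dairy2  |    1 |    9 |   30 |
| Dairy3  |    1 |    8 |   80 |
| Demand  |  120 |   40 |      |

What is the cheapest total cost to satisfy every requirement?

A cheapest plan:
  Dairy1–K: 10 × 5 = 50
  Dairy1–L: 40 × 8 = 320
  Dairy2–K: 30 × 1 = 30
  Dairy3–K: 80 × 1 = 80
Total = 50 + 320 + 30 + 80 = 480.

480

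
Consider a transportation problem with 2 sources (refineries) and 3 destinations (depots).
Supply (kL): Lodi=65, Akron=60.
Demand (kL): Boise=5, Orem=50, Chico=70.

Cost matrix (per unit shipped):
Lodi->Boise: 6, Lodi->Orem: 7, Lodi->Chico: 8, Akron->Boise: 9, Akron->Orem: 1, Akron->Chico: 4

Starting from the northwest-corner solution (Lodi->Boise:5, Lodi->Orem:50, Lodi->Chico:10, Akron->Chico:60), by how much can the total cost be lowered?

Current plan cost = 5·6 + 50·7 + 10·8 + 60·4 = 700.
Optimal plan:
  Lodi to Boise: 5 × 6 = 30
  Lodi to Chico: 60 × 8 = 480
  Akron to Orem: 50 × 1 = 50
  Akron to Chico: 10 × 4 = 40
Optimal cost = 600.
Saving = 700 − 600 = 100.

100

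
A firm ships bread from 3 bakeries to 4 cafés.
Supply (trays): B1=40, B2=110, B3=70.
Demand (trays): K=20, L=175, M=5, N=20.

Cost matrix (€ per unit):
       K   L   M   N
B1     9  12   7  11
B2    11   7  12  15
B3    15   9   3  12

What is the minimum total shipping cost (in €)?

One minimum-cost allocation:
  B1→K: 20 trays
  B1→N: 20 trays
  B2→L: 110 trays
  B3→L: 65 trays
  B3→M: 5 trays
Total cost = €1770.
(Supply check: B1 ships 40; B2 ships 110; B3 ships 70.)

1770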